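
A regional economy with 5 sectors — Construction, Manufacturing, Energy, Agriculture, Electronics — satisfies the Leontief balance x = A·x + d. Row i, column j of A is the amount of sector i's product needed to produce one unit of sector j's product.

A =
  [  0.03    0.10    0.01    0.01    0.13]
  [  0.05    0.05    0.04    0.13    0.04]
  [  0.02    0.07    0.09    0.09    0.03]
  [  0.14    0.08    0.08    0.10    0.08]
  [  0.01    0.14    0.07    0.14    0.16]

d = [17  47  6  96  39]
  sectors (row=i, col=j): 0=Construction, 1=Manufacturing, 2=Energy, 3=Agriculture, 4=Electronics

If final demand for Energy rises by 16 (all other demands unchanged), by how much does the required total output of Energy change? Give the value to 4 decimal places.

Form M = I − A:
  [  0.97   -0.10   -0.01   -0.01   -0.13]
  [ -0.05    0.95   -0.04   -0.13   -0.04]
  [ -0.02   -0.07    0.91   -0.09   -0.03]
  [ -0.14   -0.08   -0.08    0.90   -0.08]
  [ -0.01   -0.14   -0.07   -0.14    0.84]
Leontief inverse L = M⁻¹:
  [  1.0502    0.1447    0.0371    0.0638    0.1768]
  [  0.0846    1.0944    0.0713    0.1794    0.0848]
  [  0.0495    0.1093    1.1215    0.1388    0.0661]
  [  0.1807    0.1489    0.1230    1.1704    0.1509]
  [  0.0608    0.2180    0.1263    0.2373    1.2374]
Total output x = L · d:
  x_0 = 1.0502·17 + 0.1447·47 + 0.0371·6 + 0.0638·96 + 0.1768·39 = 37.8966
  x_1 = 0.0846·17 + 1.0944·47 + 0.0713·6 + 0.1794·96 + 0.0848·39 = 73.8305
  x_2 = 0.0495·17 + 0.1093·47 + 1.1215·6 + 0.1388·96 + 0.0661·39 = 28.6078
  x_3 = 0.1807·17 + 0.1489·47 + 0.1230·6 + 1.1704·96 + 0.1509·39 = 129.0520
  x_4 = 0.0608·17 + 0.2180·47 + 0.1263·6 + 0.2373·96 + 1.2374·39 = 83.0775
Δx_2 = L[2,2] · Δd_2 = 1.1215 · 16 = 17.9446

17.9446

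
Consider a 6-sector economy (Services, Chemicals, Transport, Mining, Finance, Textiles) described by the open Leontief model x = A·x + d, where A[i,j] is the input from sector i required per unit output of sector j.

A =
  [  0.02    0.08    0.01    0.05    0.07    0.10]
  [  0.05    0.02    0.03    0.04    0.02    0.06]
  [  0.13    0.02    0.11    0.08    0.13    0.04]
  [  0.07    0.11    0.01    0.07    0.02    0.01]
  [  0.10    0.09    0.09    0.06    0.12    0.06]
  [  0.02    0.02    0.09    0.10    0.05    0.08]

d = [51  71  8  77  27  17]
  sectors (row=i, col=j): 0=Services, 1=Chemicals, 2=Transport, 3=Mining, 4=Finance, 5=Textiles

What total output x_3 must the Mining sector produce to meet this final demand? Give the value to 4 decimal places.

100.5821

Form M = I − A:
  [  0.98   -0.08   -0.01   -0.05   -0.07   -0.10]
  [ -0.05    0.98   -0.03   -0.04   -0.02   -0.06]
  [ -0.13   -0.02    0.89   -0.08   -0.13   -0.04]
  [ -0.07   -0.11   -0.01    0.93   -0.02   -0.01]
  [ -0.10   -0.09   -0.09   -0.06    0.88   -0.06]
  [ -0.02   -0.02   -0.09   -0.10   -0.05    0.92]
Leontief inverse L = M⁻¹:
  [  1.0503    0.1081    0.0398    0.0851    0.1012    0.1305]
  [  0.0701    1.0399    0.0491    0.0642    0.0425    0.0810]
  [  0.1890    0.0741    1.1587    0.1353    0.1961    0.0900]
  [  0.0934    0.1355    0.0256    1.0947    0.0411    0.0347]
  [  0.1564    0.1392    0.1384    0.1144    1.1813    0.1104]
  [  0.0615    0.0545    0.1256    0.1417    0.0910    1.1101]
Total output x = L · d:
  x_0 = 1.0503·51 + 0.1081·71 + 0.0398·8 + 0.0851·77 + 0.1012·27 + 0.1305·17 = 73.0589
  x_1 = 0.0701·51 + 1.0399·71 + 0.0491·8 + 0.0642·77 + 0.0425·27 + 0.0810·17 = 85.2699
  x_2 = 0.1890·51 + 0.0741·71 + 1.1587·8 + 0.1353·77 + 0.1961·27 + 0.0900·17 = 41.4159
  x_3 = 0.0934·51 + 0.1355·71 + 0.0256·8 + 1.0947·77 + 0.0411·27 + 0.0347·17 = 100.5821
  x_4 = 0.1564·51 + 0.1392·71 + 0.1384·8 + 0.1144·77 + 1.1813·27 + 0.1104·17 = 61.5426
  x_5 = 0.0615·51 + 0.0545·71 + 0.1256·8 + 0.1417·77 + 0.0910·27 + 1.1101·17 = 40.2493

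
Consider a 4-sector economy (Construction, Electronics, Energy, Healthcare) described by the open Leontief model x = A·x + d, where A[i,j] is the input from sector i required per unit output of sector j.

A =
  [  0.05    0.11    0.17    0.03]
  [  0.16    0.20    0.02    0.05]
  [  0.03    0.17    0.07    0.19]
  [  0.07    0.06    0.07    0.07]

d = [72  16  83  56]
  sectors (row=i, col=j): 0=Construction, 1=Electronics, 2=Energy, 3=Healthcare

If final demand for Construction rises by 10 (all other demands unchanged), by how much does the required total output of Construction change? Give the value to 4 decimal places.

11.0015

Form M = I − A:
  [  0.95   -0.11   -0.17   -0.03]
  [ -0.16    0.80   -0.02   -0.05]
  [ -0.03   -0.17    0.93   -0.19]
  [ -0.07   -0.06   -0.07    0.93]
Leontief inverse L = M⁻¹:
  [  1.1002    0.2031    0.2122    0.0898]
  [  0.2291    1.3048    0.0770    0.0933]
  [  0.0988    0.2695    1.1176    0.2460]
  [  0.1050    0.1198    0.1051    1.1066]
Total output x = L · d:
  x_0 = 1.1002·72 + 0.2031·16 + 0.2122·83 + 0.0898·56 = 105.1026
  x_1 = 0.2291·72 + 1.3048·16 + 0.0770·83 + 0.0933·56 = 48.9801
  x_2 = 0.0988·72 + 0.2695·16 + 1.1176·83 + 0.2460·56 = 117.9689
  x_3 = 0.1050·72 + 0.1198·16 + 0.1051·83 + 1.1066·56 = 80.1654
Δx_0 = L[0,0] · Δd_0 = 1.1002 · 10 = 11.0015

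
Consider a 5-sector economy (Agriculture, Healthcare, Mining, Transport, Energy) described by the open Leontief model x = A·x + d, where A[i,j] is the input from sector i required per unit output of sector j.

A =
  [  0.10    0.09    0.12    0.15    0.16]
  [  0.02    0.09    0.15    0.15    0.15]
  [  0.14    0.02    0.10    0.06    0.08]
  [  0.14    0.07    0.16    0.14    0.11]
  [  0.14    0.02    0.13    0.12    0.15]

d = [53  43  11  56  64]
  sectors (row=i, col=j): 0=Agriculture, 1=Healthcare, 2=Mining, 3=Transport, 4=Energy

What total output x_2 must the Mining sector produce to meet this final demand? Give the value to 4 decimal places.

Form M = I − A:
  [  0.90   -0.09   -0.12   -0.15   -0.16]
  [ -0.02    0.91   -0.15   -0.15   -0.15]
  [ -0.14   -0.02    0.90   -0.06   -0.08]
  [ -0.14   -0.07   -0.16    0.86   -0.11]
  [ -0.14   -0.02   -0.13   -0.12    0.85]
Leontief inverse L = M⁻¹:
  [  1.2629    0.1632    0.3004    0.3166    0.3358]
  [  0.1664    1.1514    0.3098    0.2935    0.3016]
  [  0.2463    0.0681    1.2129    0.1665    0.1941]
  [  0.3023    0.1438    0.3369    1.3036    0.2827]
  [  0.2923    0.0847    0.2898    0.2685    1.3085]
Total output x = L · d:
  x_0 = 1.2629·53 + 0.1632·43 + 0.3004·11 + 0.3166·56 + 0.3358·64 = 116.4760
  x_1 = 0.1664·53 + 1.1514·43 + 0.3098·11 + 0.2935·56 + 0.3016·64 = 97.4790
  x_2 = 0.2463·53 + 0.0681·43 + 1.2129·11 + 0.1665·56 + 0.1941·64 = 51.0717
  x_3 = 0.3023·53 + 0.1438·43 + 0.3369·11 + 1.3036·56 + 0.2827·64 = 117.0032
  x_4 = 0.2923·53 + 0.0847·43 + 0.2898·11 + 0.2685·56 + 1.3085·64 = 121.1011

51.0717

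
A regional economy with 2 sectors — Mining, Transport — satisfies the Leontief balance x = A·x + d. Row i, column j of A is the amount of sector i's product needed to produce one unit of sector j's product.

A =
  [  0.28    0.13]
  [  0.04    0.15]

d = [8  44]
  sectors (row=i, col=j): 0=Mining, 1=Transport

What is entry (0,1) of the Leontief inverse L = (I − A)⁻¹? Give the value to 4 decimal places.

L[0,1] = 0.2142

Form M = I − A:
  [  0.72   -0.13]
  [ -0.04    0.85]
Leontief inverse L = M⁻¹:
  [  1.4008    0.2142]
  [  0.0659    1.1866]
Total output x = L · d:
  x_0 = 1.4008·8 + 0.2142·44 = 20.6328
  x_1 = 0.0659·8 + 1.1866·44 = 52.7357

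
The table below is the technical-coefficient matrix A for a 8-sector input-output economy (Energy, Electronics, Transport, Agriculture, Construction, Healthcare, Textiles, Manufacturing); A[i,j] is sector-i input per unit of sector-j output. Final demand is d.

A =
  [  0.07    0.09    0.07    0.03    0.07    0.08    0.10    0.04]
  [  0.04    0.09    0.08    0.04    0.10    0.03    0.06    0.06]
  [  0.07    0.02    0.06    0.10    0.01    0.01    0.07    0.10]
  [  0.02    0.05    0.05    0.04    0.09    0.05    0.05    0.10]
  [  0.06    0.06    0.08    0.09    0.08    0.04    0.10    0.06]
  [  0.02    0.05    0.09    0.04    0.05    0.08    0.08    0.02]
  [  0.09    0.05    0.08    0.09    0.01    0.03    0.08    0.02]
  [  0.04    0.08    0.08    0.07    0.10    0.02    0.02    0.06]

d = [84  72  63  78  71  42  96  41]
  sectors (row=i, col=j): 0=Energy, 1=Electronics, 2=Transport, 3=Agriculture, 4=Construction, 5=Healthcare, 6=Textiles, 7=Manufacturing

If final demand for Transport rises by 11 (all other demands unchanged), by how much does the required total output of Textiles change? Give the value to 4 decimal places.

Form M = I − A:
  [  0.93   -0.09   -0.07   -0.03   -0.07   -0.08   -0.10   -0.04]
  [ -0.04    0.91   -0.08   -0.04   -0.10   -0.03   -0.06   -0.06]
  [ -0.07   -0.02    0.94   -0.10   -0.01   -0.01   -0.07   -0.10]
  [ -0.02   -0.05   -0.05    0.96   -0.09   -0.05   -0.05   -0.10]
  [ -0.06   -0.06   -0.08   -0.09    0.92   -0.04   -0.10   -0.06]
  [ -0.02   -0.05   -0.09   -0.04   -0.05    0.92   -0.08   -0.02]
  [ -0.09   -0.05   -0.08   -0.09   -0.01   -0.03    0.92   -0.02]
  [ -0.04   -0.08   -0.08   -0.07   -0.10   -0.02   -0.02    0.94]
Leontief inverse L = M⁻¹:
  [  1.1279    0.1543    0.1490    0.0986    0.1333    0.1238    0.1768    0.0991]
  [  0.0925    1.1490    0.1515    0.1052    0.1618    0.0667    0.1282    0.1191]
  [  0.1143    0.0712    1.1197    0.1538    0.0639    0.0429    0.1246    0.1525]
  [  0.0650    0.1029    0.1147    1.0984    0.1470    0.0832    0.1087    0.1519]
  [  0.1192    0.1253    0.1596    0.1624    1.1474    0.0834    0.1768    0.1261]
  [  0.0638    0.0958    0.1501    0.0948    0.0955    1.1126    0.1384    0.0676]
  [  0.1369    0.1012    0.1412    0.1439    0.0609    0.0660    1.1409    0.0722]
  [  0.0874    0.1356    0.1462    0.1304    0.1612    0.0547    0.0832    1.1189]
Total output x = L · d:
  x_0 = 1.1279·84 + 0.1543·72 + 0.1490·63 + 0.0986·78 + 0.1333·71 + 0.1238·42 + 0.1768·96 + 0.0991·41 = 158.6256
  x_1 = 0.0925·84 + 1.1490·72 + 0.1515·63 + 0.1052·78 + 0.1618·71 + 0.0667·42 + 0.1282·96 + 0.1191·41 = 139.7233
  x_2 = 0.1143·84 + 0.0712·72 + 1.1197·63 + 0.1538·78 + 0.0639·71 + 0.0429·42 + 0.1246·96 + 0.1525·41 = 121.8237
  x_3 = 0.0650·84 + 0.1029·72 + 0.1147·63 + 1.0984·78 + 0.1470·71 + 0.0832·42 + 0.1087·96 + 0.1519·41 = 136.3706
  x_4 = 0.1192·84 + 0.1253·72 + 0.1596·63 + 0.1624·78 + 1.1474·71 + 0.0834·42 + 0.1768·96 + 0.1261·41 = 148.8716
  x_5 = 0.0638·84 + 0.0958·72 + 0.1501·63 + 0.0948·78 + 0.0955·71 + 1.1126·42 + 0.1384·96 + 0.0676·41 = 98.6765
  x_6 = 0.1369·84 + 0.1012·72 + 0.1412·63 + 0.1439·78 + 0.0609·71 + 0.0660·42 + 1.1409·96 + 0.0722·41 = 158.4919
  x_7 = 0.0874·84 + 0.1356·72 + 0.1462·63 + 0.1304·78 + 0.1612·71 + 0.0547·42 + 0.0832·96 + 1.1189·41 = 104.0907
Δx_6 = L[6,2] · Δd_2 = 0.1412 · 11 = 1.5533

1.5533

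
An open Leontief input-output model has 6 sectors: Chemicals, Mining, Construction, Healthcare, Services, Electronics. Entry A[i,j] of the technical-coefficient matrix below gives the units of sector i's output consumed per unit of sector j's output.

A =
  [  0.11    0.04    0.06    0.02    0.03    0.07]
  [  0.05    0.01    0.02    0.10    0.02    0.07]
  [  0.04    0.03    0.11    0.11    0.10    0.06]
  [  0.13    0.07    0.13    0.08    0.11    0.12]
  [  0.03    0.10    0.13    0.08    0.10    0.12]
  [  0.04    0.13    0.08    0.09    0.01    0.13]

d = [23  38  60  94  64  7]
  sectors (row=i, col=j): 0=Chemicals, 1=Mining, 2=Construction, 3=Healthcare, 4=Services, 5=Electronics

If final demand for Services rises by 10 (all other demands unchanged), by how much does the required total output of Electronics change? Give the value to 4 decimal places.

Form M = I − A:
  [  0.89   -0.04   -0.06   -0.02   -0.03   -0.07]
  [ -0.05    0.99   -0.02   -0.10   -0.02   -0.07]
  [ -0.04   -0.03    0.89   -0.11   -0.10   -0.06]
  [ -0.13   -0.07   -0.13    0.92   -0.11   -0.12]
  [ -0.03   -0.10   -0.13   -0.08    0.90   -0.12]
  [ -0.04   -0.13   -0.08   -0.09   -0.01    0.87]
Leontief inverse L = M⁻¹:
  [  1.1497    0.0766    0.1086    0.0637    0.0612    0.1234]
  [  0.0897    1.0472    0.0688    0.1406    0.0525    0.1228]
  [  0.0974    0.0885    1.1956    0.1830    0.1620    0.1450]
  [  0.2070    0.1475    0.2363    1.1743    0.1825    0.2320]
  [  0.0938    0.1695    0.2253    0.1704    1.1663    0.2211]
  [  0.0977    0.1853    0.1522    0.1642    0.0578    1.2133]
Total output x = L · d:
  x_0 = 1.1497·23 + 0.0766·38 + 0.1086·60 + 0.0637·94 + 0.0612·64 + 0.1234·7 = 46.6410
  x_1 = 0.0897·23 + 1.0472·38 + 0.0688·60 + 0.1406·94 + 0.0525·64 + 0.1228·7 = 63.4185
  x_2 = 0.0974·23 + 0.0885·38 + 1.1956·60 + 0.1830·94 + 0.1620·64 + 0.1450·7 = 105.9215
  x_3 = 0.2070·23 + 0.1475·38 + 0.2363·60 + 1.1743·94 + 0.1825·64 + 0.2320·7 = 148.2340
  x_4 = 0.0938·23 + 0.1695·38 + 0.2253·60 + 0.1704·94 + 1.1663·64 + 0.2211·7 = 114.3292
  x_5 = 0.0977·23 + 0.1853·38 + 0.1522·60 + 0.1642·94 + 0.0578·64 + 1.2133·7 = 46.0553
Δx_5 = L[5,4] · Δd_4 = 0.0578 · 10 = 0.5784

0.5784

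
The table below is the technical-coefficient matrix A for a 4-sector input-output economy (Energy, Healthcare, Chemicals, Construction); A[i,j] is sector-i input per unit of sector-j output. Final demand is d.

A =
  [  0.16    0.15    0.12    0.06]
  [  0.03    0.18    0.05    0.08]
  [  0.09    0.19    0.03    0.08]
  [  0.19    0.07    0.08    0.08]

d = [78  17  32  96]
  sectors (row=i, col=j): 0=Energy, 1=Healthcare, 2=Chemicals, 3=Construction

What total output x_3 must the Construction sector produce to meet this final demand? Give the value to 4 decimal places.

137.7731

Form M = I − A:
  [  0.84   -0.15   -0.12   -0.06]
  [ -0.03    0.82   -0.05   -0.08]
  [ -0.09   -0.19    0.97   -0.08]
  [ -0.19   -0.07   -0.08    0.92]
Leontief inverse L = M⁻¹:
  [  1.2470    0.2799    0.1787    0.1212]
  [  0.0821    1.2648    0.0855    0.1228]
  [  0.1547    0.2885    1.0755    0.1287]
  [  0.2772    0.1791    0.1369    1.1325]
Total output x = L · d:
  x_0 = 1.2470·78 + 0.2799·17 + 0.1787·32 + 0.1212·96 = 119.3800
  x_1 = 0.0821·78 + 1.2648·17 + 0.0855·32 + 0.1228·96 = 42.4271
  x_2 = 0.1547·78 + 0.2885·17 + 1.0755·32 + 0.1287·96 = 63.7394
  x_3 = 0.2772·78 + 0.1791·17 + 0.1369·32 + 1.1325·96 = 137.7731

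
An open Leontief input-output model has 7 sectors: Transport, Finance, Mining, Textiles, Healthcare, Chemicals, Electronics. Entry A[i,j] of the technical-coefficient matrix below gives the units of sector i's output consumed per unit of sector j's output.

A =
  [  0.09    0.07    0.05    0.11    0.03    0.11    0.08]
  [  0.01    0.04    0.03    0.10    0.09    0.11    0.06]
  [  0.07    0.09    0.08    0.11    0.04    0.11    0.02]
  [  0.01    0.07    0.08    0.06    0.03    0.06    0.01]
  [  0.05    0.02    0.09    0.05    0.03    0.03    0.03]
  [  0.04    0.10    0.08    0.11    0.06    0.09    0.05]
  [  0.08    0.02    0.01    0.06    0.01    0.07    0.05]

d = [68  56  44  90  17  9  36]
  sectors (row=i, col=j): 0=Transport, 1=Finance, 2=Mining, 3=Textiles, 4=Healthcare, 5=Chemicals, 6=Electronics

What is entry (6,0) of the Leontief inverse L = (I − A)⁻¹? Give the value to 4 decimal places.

Form M = I − A:
  [  0.91   -0.07   -0.05   -0.11   -0.03   -0.11   -0.08]
  [ -0.01    0.96   -0.03   -0.10   -0.09   -0.11   -0.06]
  [ -0.07   -0.09    0.92   -0.11   -0.04   -0.11   -0.02]
  [ -0.01   -0.07   -0.08    0.94   -0.03   -0.06   -0.01]
  [ -0.05   -0.02   -0.09   -0.05    0.97   -0.03   -0.03]
  [ -0.04   -0.10   -0.08   -0.11   -0.06    0.91   -0.05]
  [ -0.08   -0.02   -0.01   -0.06   -0.01   -0.07    0.95]
Leontief inverse L = M⁻¹:
  [  1.1335    0.1305    0.1074    0.1928    0.0706    0.1901    0.1202]
  [  0.0416    1.0857    0.0791    0.1613    0.1215    0.1672    0.0881]
  [  0.1094    0.1515    1.1397    0.1925    0.0827    0.1891    0.0574]
  [  0.0331    0.1076    0.1173    1.1106    0.0572    0.1087    0.0313]
  [  0.0769    0.0553    0.1245    0.0975    1.0518    0.0760    0.0508]
  [  0.0789    0.1580    0.1383    0.1897    0.1017    1.1667    0.0862]
  [  0.1062    0.0545    0.0416    0.1068    0.0316    0.1152    1.0741]
Total output x = L · d:
  x_0 = 1.1335·68 + 0.1305·56 + 0.1074·44 + 0.1928·90 + 0.0706·17 + 0.1901·9 + 0.1202·36 = 113.6996
  x_1 = 0.0416·68 + 1.0857·56 + 0.0791·44 + 0.1613·90 + 0.1215·17 + 0.1672·9 + 0.0881·36 = 88.3565
  x_2 = 0.1094·68 + 0.1515·56 + 1.1397·44 + 0.1925·90 + 0.0827·17 + 0.1891·9 + 0.0574·36 = 88.5622
  x_3 = 0.0331·68 + 0.1076·56 + 0.1173·44 + 1.1106·90 + 0.0572·17 + 0.1087·9 + 0.0313·36 = 116.4656
  x_4 = 0.0769·68 + 0.0553·56 + 0.1245·44 + 0.0975·90 + 1.0518·17 + 0.0760·9 + 0.0508·36 = 42.9748
  x_5 = 0.0789·68 + 0.1580·56 + 0.1383·44 + 0.1897·90 + 0.1017·17 + 1.1667·9 + 0.0862·36 = 52.6988
  x_6 = 0.1062·68 + 0.0545·56 + 0.0416·44 + 0.1068·90 + 0.0316·17 + 0.1152·9 + 1.0741·36 = 61.9530

L[6,0] = 0.1062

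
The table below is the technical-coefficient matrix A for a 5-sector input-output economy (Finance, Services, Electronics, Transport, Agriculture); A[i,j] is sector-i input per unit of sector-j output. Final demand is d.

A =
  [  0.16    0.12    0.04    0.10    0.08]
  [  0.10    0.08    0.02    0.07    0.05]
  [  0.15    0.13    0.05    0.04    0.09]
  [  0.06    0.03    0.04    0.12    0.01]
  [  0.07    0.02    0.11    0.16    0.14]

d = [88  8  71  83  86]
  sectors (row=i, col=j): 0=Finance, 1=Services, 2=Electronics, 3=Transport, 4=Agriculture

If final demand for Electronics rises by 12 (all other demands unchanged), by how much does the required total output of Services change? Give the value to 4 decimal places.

0.5449

Form M = I − A:
  [  0.84   -0.12   -0.04   -0.10   -0.08]
  [ -0.10    0.92   -0.02   -0.07   -0.05]
  [ -0.15   -0.13    0.95   -0.04   -0.09]
  [ -0.06   -0.03   -0.04    0.88   -0.01]
  [ -0.07   -0.02   -0.11   -0.16    0.86]
Leontief inverse L = M⁻¹:
  [  1.2514    0.1836    0.0803    0.1855    0.1376]
  [  0.1575    1.1198    0.0454    0.1247    0.0860]
  [  0.2382    0.1920    1.0889    0.1189    0.1487]
  [  0.1033    0.0603    0.0583    1.1615    0.0327]
  [  0.1552    0.0768    0.1577    0.2493    1.2011]
Total output x = L · d:
  x_0 = 1.2514·88 + 0.1836·8 + 0.0803·71 + 0.1855·83 + 0.1376·86 = 144.5259
  x_1 = 0.1575·88 + 1.1198·8 + 0.0454·71 + 0.1247·83 + 0.0860·86 = 43.7823
  x_2 = 0.2382·88 + 0.1920·8 + 1.0889·71 + 0.1189·83 + 0.1487·86 = 122.4619
  x_3 = 0.1033·88 + 0.0603·8 + 0.0583·71 + 1.1615·83 + 0.0327·86 = 112.9296
  x_4 = 0.1552·88 + 0.0768·8 + 0.1577·71 + 0.2493·83 + 1.2011·86 = 149.4558
Δx_1 = L[1,2] · Δd_2 = 0.0454 · 12 = 0.5449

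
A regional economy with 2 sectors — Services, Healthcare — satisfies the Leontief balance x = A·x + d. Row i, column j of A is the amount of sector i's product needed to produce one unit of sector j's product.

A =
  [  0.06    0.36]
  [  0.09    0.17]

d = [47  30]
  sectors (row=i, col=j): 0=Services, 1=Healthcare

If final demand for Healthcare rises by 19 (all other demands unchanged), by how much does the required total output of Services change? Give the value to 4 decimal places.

9.1468

Form M = I − A:
  [  0.94   -0.36]
  [ -0.09    0.83]
Leontief inverse L = M⁻¹:
  [  1.1099    0.4814]
  [  0.1204    1.2570]
Total output x = L · d:
  x_0 = 1.1099·47 + 0.4814·30 = 66.6087
  x_1 = 0.1204·47 + 1.2570·30 = 43.3672
Δx_0 = L[0,1] · Δd_1 = 0.4814 · 19 = 9.1468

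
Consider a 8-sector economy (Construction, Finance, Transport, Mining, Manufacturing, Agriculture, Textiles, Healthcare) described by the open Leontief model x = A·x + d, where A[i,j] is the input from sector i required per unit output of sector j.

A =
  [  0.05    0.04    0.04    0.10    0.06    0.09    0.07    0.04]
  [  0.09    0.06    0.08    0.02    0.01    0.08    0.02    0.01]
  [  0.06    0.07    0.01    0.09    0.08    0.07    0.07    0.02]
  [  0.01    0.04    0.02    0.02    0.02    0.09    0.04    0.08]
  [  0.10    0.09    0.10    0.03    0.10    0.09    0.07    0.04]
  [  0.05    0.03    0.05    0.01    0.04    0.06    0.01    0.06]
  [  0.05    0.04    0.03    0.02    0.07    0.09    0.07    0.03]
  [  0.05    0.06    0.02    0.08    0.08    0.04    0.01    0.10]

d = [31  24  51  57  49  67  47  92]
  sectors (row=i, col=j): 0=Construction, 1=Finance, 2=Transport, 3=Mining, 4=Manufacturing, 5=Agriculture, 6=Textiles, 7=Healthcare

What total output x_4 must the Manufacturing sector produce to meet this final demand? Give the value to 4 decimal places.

Form M = I − A:
  [  0.95   -0.04   -0.04   -0.10   -0.06   -0.09   -0.07   -0.04]
  [ -0.09    0.94   -0.08   -0.02   -0.01   -0.08   -0.02   -0.01]
  [ -0.06   -0.07    0.99   -0.09   -0.08   -0.07   -0.07   -0.02]
  [ -0.01   -0.04   -0.02    0.98   -0.02   -0.09   -0.04   -0.08]
  [ -0.10   -0.09   -0.10   -0.03    0.90   -0.09   -0.07   -0.04]
  [ -0.05   -0.03   -0.05   -0.01   -0.04    0.94   -0.01   -0.06]
  [ -0.05   -0.04   -0.03   -0.02   -0.07   -0.09    0.93   -0.03]
  [ -0.05   -0.06   -0.02   -0.08   -0.08   -0.04   -0.01    0.90]
Leontief inverse L = M⁻¹:
  [  1.0960    0.0829    0.0771    0.1343    0.1062    0.1544    0.1064    0.0818]
  [  0.1267    1.0922    0.1076    0.0518    0.0441    0.1285    0.0484    0.0369]
  [  0.1069    0.1122    1.0496    0.1217    0.1238    0.1341    0.1061    0.0581]
  [  0.0411    0.0678    0.0438    1.0430    0.0505    0.1279    0.0591    0.1090]
  [  0.1674    0.1497    0.1523    0.0811    1.1642    0.1747    0.1212    0.0871]
  [  0.0826    0.0597    0.0746    0.0377    0.0728    1.0998    0.0330    0.0870]
  [  0.0924    0.0769    0.0641    0.0493    0.1114    0.1436    1.1014    0.0620]
  [  0.0949    0.1028    0.0562    0.1158    0.1240    0.0975    0.0412    1.1414]
Total output x = L · d:
  x_0 = 1.0960·31 + 0.0829·24 + 0.0771·51 + 0.1343·57 + 0.1062·49 + 0.1544·67 + 0.1064·47 + 0.0818·92 = 75.6369
  x_1 = 0.1267·31 + 1.0922·24 + 0.1076·51 + 0.0518·57 + 0.0441·49 + 0.1285·67 + 0.0484·47 + 0.0369·92 = 55.0131
  x_2 = 0.1069·31 + 0.1122·24 + 1.0496·51 + 0.1217·57 + 0.1238·49 + 0.1341·67 + 0.1061·47 + 0.0581·92 = 91.8527
  x_3 = 0.0411·31 + 0.0678·24 + 0.0438·51 + 1.0430·57 + 0.0505·49 + 0.1279·67 + 0.0591·47 + 0.1090·92 = 88.4316
  x_4 = 0.1674·31 + 0.1497·24 + 0.1523·51 + 0.0811·57 + 1.1642·49 + 0.1747·67 + 0.1212·47 + 0.0871·92 = 103.6358
  x_5 = 0.0826·31 + 0.0597·24 + 0.0746·51 + 0.0377·57 + 0.0728·49 + 1.0998·67 + 0.0330·47 + 0.0870·92 = 96.7595
  x_6 = 0.0924·31 + 0.0769·24 + 0.0641·51 + 0.0493·57 + 0.1114·49 + 0.1436·67 + 1.1014·47 + 0.0620·92 = 83.3359
  x_7 = 0.0949·31 + 0.1028·24 + 0.0562·51 + 0.1158·57 + 0.1240·49 + 0.0975·67 + 0.0412·47 + 1.1414·92 = 134.4320

103.6358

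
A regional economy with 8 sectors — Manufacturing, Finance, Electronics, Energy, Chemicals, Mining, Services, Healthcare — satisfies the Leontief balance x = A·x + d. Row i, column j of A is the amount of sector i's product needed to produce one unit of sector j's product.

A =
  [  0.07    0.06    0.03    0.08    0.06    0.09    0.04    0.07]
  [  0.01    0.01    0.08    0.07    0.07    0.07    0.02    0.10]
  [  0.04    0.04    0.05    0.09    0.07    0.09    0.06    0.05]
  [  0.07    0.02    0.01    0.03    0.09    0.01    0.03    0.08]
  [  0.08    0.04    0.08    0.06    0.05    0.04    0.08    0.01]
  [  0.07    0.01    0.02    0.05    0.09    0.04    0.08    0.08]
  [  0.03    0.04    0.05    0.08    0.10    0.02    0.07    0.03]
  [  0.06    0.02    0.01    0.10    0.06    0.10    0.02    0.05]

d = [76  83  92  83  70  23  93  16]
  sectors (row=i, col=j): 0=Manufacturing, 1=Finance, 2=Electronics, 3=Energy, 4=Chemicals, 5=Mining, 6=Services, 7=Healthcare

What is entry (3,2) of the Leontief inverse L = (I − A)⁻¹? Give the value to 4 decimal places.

L[3,2] = 0.0344

Form M = I − A:
  [  0.93   -0.06   -0.03   -0.08   -0.06   -0.09   -0.04   -0.07]
  [ -0.01    0.99   -0.08   -0.07   -0.07   -0.07   -0.02   -0.10]
  [ -0.04   -0.04    0.95   -0.09   -0.07   -0.09   -0.06   -0.05]
  [ -0.07   -0.02   -0.01    0.97   -0.09   -0.01   -0.03   -0.08]
  [ -0.08   -0.04   -0.08   -0.06    0.95   -0.04   -0.08   -0.01]
  [ -0.07   -0.01   -0.02   -0.05   -0.09    0.96   -0.08   -0.08]
  [ -0.03   -0.04   -0.05   -0.08   -0.10   -0.02    0.93   -0.03]
  [ -0.06   -0.02   -0.01   -0.10   -0.06   -0.10   -0.02    0.95]
Leontief inverse L = M⁻¹:
  [  1.1211    0.0856    0.0632    0.1389    0.1246    0.1384    0.0839    0.1222]
  [  0.0551    1.0317    0.1074    0.1219    0.1248    0.1129    0.0589    0.1413]
  [  0.0898    0.0652    1.0832    0.1467    0.1342    0.1343    0.1051    0.0989]
  [  0.1065    0.0400    0.0344    1.0727    0.1315    0.0456    0.0599    0.1113]
  [  0.1230    0.0659    0.1126    0.1137    1.1083    0.0824    0.1212    0.0539]
  [  0.1160    0.0353    0.0504    0.1040    0.1463    1.0821    0.1206    0.1201]
  [  0.0717    0.0633    0.0822    0.1291    0.1539    0.0570    1.1088    0.0686]
  [  0.1056    0.0412    0.0354    0.1466    0.1144    0.1376    0.0576    1.0936]
Total output x = L · d:
  x_0 = 1.1211·76 + 0.0856·83 + 0.0632·92 + 0.1389·83 + 0.1246·70 + 0.1384·23 + 0.0839·93 + 0.1222·16 = 131.3027
  x_1 = 0.0551·76 + 1.0317·83 + 0.1074·92 + 0.1219·83 + 0.1248·70 + 0.1129·23 + 0.0589·93 + 0.1413·16 = 128.8821
  x_2 = 0.0898·76 + 0.0652·83 + 1.0832·92 + 0.1467·83 + 0.1342·70 + 0.1343·23 + 0.1051·93 + 0.0989·16 = 147.9058
  x_3 = 0.1065·76 + 0.0400·83 + 0.0344·92 + 1.0727·83 + 0.1315·70 + 0.0456·23 + 0.0599·93 + 0.1113·16 = 121.2095
  x_4 = 0.1230·76 + 0.0659·83 + 0.1126·92 + 0.1137·83 + 1.1083·70 + 0.0824·23 + 0.1212·93 + 0.0539·16 = 126.2388
  x_5 = 0.1160·76 + 0.0353·83 + 0.0504·92 + 0.1040·83 + 0.1463·70 + 1.0821·23 + 0.1206·93 + 0.1201·16 = 73.2861
  x_6 = 0.0717·76 + 0.0633·83 + 0.0822·92 + 0.1291·83 + 0.1539·70 + 0.0570·23 + 1.1088·93 + 0.0686·16 = 145.2724
  x_7 = 0.1056·76 + 0.0412·83 + 0.0354·92 + 0.1466·83 + 0.1144·70 + 0.1376·23 + 0.0576·93 + 1.0936·16 = 60.9097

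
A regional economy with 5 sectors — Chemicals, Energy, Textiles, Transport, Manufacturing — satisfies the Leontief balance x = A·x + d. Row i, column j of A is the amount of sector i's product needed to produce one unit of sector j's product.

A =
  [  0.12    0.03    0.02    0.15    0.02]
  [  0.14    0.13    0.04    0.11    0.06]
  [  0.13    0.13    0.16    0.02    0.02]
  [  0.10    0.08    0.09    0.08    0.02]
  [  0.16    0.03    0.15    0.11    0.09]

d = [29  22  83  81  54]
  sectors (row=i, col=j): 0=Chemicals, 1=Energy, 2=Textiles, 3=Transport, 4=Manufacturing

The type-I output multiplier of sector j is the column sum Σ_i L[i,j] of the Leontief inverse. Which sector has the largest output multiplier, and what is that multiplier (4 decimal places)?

Form M = I − A:
  [  0.88   -0.03   -0.02   -0.15   -0.02]
  [ -0.14    0.87   -0.04   -0.11   -0.06]
  [ -0.13   -0.13    0.84   -0.02   -0.02]
  [ -0.10   -0.08   -0.09    0.92   -0.02]
  [ -0.16   -0.03   -0.15   -0.11    0.91]
Leontief inverse L = M⁻¹:
  [  1.1867    0.0703    0.0604    0.2076    0.0366]
  [  0.2433    1.1938    0.0997    0.1954    0.0905]
  [  0.2322    0.2012    1.2241    0.0942    0.0473]
  [  0.1789    0.1333    0.1400    1.1400    0.0409]
  [  0.2766    0.1010    0.2326    0.1963    1.1211]
Total output x = L · d:
  x_0 = 1.1867·29 + 0.0703·22 + 0.0604·83 + 0.2076·81 + 0.0366·54 = 59.7632
  x_1 = 0.2433·29 + 1.1938·22 + 0.0997·83 + 0.1954·81 + 0.0905·54 = 62.3169
  x_2 = 0.2322·29 + 0.2012·22 + 1.2241·83 + 0.0942·81 + 0.0473·54 = 122.9475
  x_3 = 0.1789·29 + 0.1333·22 + 0.1400·83 + 1.1400·81 + 0.0409·54 = 114.2898
  x_4 = 0.2766·29 + 0.1010·22 + 0.2326·83 + 0.1963·81 + 1.1211·54 = 105.9842
Output multipliers (column sums of L):
  Chemicals: 2.1176
  Energy: 1.6996
  Textiles: 1.7569
  Transport: 1.8334
  Manufacturing: 1.3364

Chemicals (2.1176)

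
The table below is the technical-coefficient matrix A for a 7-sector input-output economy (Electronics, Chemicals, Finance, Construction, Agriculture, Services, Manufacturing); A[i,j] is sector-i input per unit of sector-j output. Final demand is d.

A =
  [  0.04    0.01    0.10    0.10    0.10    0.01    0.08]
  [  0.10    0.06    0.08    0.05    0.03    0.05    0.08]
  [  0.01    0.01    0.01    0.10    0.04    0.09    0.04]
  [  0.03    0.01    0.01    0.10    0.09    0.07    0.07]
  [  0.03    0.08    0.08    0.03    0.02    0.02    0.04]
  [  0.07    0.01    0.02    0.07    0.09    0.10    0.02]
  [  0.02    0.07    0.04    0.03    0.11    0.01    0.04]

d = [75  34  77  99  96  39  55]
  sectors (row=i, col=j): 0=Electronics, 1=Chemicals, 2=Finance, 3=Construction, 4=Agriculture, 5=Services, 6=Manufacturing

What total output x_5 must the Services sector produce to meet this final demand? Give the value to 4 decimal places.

82.4289

Form M = I − A:
  [  0.96   -0.01   -0.10   -0.10   -0.10   -0.01   -0.08]
  [ -0.10    0.94   -0.08   -0.05   -0.03   -0.05   -0.08]
  [ -0.01   -0.01    0.99   -0.10   -0.04   -0.09   -0.04]
  [ -0.03   -0.01   -0.01    0.90   -0.09   -0.07   -0.07]
  [ -0.03   -0.08   -0.08   -0.03    0.98   -0.02   -0.04]
  [ -0.07   -0.01   -0.02   -0.07   -0.09    0.90   -0.02]
  [ -0.02   -0.07   -0.04   -0.03   -0.11   -0.01    0.96]
Leontief inverse L = M⁻¹:
  [  1.0613    0.0355    0.1287    0.1461    0.1448    0.0425    0.1143]
  [  0.1284    1.0841    0.1146    0.1004    0.0812    0.0840    0.1183]
  [  0.0297    0.0250    1.0275    0.1326    0.0757    0.1172    0.0626]
  [  0.0528    0.0328    0.0362    1.1382    0.1326    0.0986    0.0992]
  [  0.0506    0.0970    0.1020    0.0631    1.0500    0.0451    0.0658]
  [  0.0947    0.0297    0.0486    0.1116    0.1322    1.1308    0.0496]
  [  0.0411    0.0933    0.0672    0.0598    0.1379    0.0319    1.0664]
Total output x = L · d:
  x_0 = 1.0613·75 + 0.0355·34 + 0.1287·77 + 0.1461·99 + 0.1448·96 + 0.0425·39 + 0.1143·55 = 127.0278
  x_1 = 0.1284·75 + 1.0841·34 + 0.1146·77 + 0.1004·99 + 0.0812·96 + 0.0840·39 + 0.1183·55 = 82.8312
  x_2 = 0.0297·75 + 0.0250·34 + 1.0275·77 + 0.1326·99 + 0.0757·96 + 0.1172·39 + 0.0626·55 = 110.5952
  x_3 = 0.0528·75 + 0.0328·34 + 0.0362·77 + 1.1382·99 + 0.1326·96 + 0.0986·39 + 0.0992·55 = 142.5709
  x_4 = 0.0506·75 + 0.0970·34 + 0.1020·77 + 0.0631·99 + 1.0500·96 + 0.0451·39 + 0.0658·55 = 127.3780
  x_5 = 0.0947·75 + 0.0297·34 + 0.0486·77 + 0.1116·99 + 0.1322·96 + 1.1308·39 + 0.0496·55 = 82.4289
  x_6 = 0.0411·75 + 0.0933·34 + 0.0672·77 + 0.0598·99 + 0.1379·96 + 0.0319·39 + 1.0664·55 = 90.4954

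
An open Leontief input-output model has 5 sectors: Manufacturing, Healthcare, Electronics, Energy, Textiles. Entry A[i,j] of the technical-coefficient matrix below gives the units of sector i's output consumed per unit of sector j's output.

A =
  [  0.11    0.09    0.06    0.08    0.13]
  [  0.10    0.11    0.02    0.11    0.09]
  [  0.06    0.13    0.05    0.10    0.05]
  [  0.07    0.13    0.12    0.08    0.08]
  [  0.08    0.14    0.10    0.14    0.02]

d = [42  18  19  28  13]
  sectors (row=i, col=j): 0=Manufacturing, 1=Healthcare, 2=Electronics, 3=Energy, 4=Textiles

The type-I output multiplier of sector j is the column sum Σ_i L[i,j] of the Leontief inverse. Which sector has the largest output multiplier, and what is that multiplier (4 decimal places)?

Form M = I − A:
  [  0.89   -0.09   -0.06   -0.08   -0.13]
  [ -0.10    0.89   -0.02   -0.11   -0.09]
  [ -0.06   -0.13    0.95   -0.10   -0.05]
  [ -0.07   -0.13   -0.12    0.92   -0.08]
  [ -0.08   -0.14   -0.10   -0.14    0.98]
Leontief inverse L = M⁻¹:
  [  1.1841    0.1926    0.1207    0.1687    0.1947]
  [  0.1690    1.2035    0.0761    0.1900    0.1523]
  [  0.1211    0.2143    1.0976    0.1715    0.1057]
  [  0.1431    0.2338    0.1768    1.1686    0.1449]
  [  0.1536    0.2429    0.1580    0.2254    1.0896]
Total output x = L · d:
  x_0 = 1.1841·42 + 0.1926·18 + 0.1207·19 + 0.1687·28 + 0.1947·13 = 62.7503
  x_1 = 0.1690·42 + 1.2035·18 + 0.0761·19 + 0.1900·28 + 0.1523·13 = 37.5076
  x_2 = 0.1211·42 + 0.2143·18 + 1.0976·19 + 0.1715·28 + 0.1057·13 = 35.9731
  x_3 = 0.1431·42 + 0.2338·18 + 0.1768·19 + 1.1686·28 + 0.1449·13 = 48.1840
  x_4 = 0.1536·42 + 0.2429·18 + 0.1580·19 + 0.2254·28 + 1.0896·13 = 34.3002
Output multipliers (column sums of L):
  Manufacturing: 1.7709
  Healthcare: 2.0871
  Electronics: 1.6291
  Energy: 1.9243
  Textiles: 1.6872

Healthcare (2.0871)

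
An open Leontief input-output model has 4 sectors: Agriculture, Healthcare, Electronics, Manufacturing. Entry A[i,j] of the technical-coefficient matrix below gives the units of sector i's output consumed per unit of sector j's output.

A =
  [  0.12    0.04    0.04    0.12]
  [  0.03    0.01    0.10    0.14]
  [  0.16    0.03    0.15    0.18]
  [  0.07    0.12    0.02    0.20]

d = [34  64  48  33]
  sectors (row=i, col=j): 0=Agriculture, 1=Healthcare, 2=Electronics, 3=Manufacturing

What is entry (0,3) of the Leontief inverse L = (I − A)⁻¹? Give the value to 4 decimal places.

L[0,3] = 0.2035

Form M = I − A:
  [  0.88   -0.04   -0.04   -0.12]
  [ -0.03    0.99   -0.10   -0.14]
  [ -0.16   -0.03    0.85   -0.18]
  [ -0.07   -0.12   -0.02    0.80]
Leontief inverse L = M⁻¹:
  [  1.1675    0.0739    0.0684    0.2035]
  [  0.0774    1.0444    0.1318    0.2240]
  [  0.2479    0.0858    1.2058    0.3235]
  [  0.1200    0.1653    0.0559    1.3095]
Total output x = L · d:
  x_0 = 1.1675·34 + 0.0739·64 + 0.0684·48 + 0.2035·33 = 54.4236
  x_1 = 0.0774·34 + 1.0444·64 + 0.1318·48 + 0.2240·33 = 83.1893
  x_2 = 0.2479·34 + 0.0858·64 + 1.2058·48 + 0.3235·33 = 82.4740
  x_3 = 0.1200·34 + 0.1653·64 + 0.0559·48 + 1.3095·33 = 60.5523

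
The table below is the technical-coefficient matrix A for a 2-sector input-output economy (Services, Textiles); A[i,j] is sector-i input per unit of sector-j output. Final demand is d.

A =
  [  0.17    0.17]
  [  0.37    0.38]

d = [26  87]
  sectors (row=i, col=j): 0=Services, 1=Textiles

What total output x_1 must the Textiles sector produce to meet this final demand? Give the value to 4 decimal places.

Form M = I − A:
  [  0.83   -0.17]
  [ -0.37    0.62]
Leontief inverse L = M⁻¹:
  [  1.3726    0.3764]
  [  0.8191    1.8375]
Total output x = L · d:
  x_0 = 1.3726·26 + 0.3764·87 = 68.4304
  x_1 = 0.8191·26 + 1.8375·87 = 181.1601

181.1601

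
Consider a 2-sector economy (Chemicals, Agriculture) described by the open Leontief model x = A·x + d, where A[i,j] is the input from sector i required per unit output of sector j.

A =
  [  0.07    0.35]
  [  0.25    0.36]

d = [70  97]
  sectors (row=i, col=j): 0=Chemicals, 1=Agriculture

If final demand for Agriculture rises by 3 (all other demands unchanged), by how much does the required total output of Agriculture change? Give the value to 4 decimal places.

Form M = I − A:
  [  0.93   -0.35]
  [ -0.25    0.64]
Leontief inverse L = M⁻¹:
  [  1.2606    0.6894]
  [  0.4924    1.8318]
Total output x = L · d:
  x_0 = 1.2606·70 + 0.6894·97 = 155.1113
  x_1 = 0.4924·70 + 1.8318·97 = 212.1528
Δx_1 = L[1,1] · Δd_1 = 1.8318 · 3 = 5.4954

5.4954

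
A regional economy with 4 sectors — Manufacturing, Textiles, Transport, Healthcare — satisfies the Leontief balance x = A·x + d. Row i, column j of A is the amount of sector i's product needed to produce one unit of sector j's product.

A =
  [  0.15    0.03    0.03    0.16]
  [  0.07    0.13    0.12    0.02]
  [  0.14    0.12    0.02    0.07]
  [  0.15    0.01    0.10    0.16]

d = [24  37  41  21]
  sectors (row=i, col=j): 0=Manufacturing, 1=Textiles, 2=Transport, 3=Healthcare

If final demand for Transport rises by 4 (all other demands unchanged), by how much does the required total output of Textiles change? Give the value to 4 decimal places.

Form M = I − A:
  [  0.85   -0.03   -0.03   -0.16]
  [ -0.07    0.87   -0.12   -0.02]
  [ -0.14   -0.12    0.98   -0.07]
  [ -0.15   -0.01   -0.10    0.84]
Leontief inverse L = M⁻¹:
  [  1.2352    0.0549    0.0693    0.2424]
  [  0.1341    1.1762    0.1549    0.0665]
  [  0.2105    0.1549    1.0593    0.1321]
  [  0.2472    0.0423    0.1403    1.2503]
Total output x = L · d:
  x_0 = 1.2352·24 + 0.0549·37 + 0.0693·41 + 0.2424·21 = 39.6059
  x_1 = 0.1341·24 + 1.1762·37 + 0.1549·41 + 0.0665·21 = 54.4840
  x_2 = 0.2105·24 + 0.1549·37 + 1.0593·41 + 0.1321·21 = 56.9880
  x_3 = 0.2472·24 + 0.0423·37 + 0.1403·41 + 1.2503·21 = 39.5054
Δx_1 = L[1,2] · Δd_2 = 0.1549 · 4 = 0.6196

0.6196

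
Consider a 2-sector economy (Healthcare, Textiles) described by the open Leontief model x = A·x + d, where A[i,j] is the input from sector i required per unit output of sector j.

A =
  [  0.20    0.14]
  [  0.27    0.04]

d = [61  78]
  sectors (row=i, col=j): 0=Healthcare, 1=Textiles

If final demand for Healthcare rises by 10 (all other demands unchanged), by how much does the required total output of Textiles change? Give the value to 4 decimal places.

3.6976

Form M = I − A:
  [  0.80   -0.14]
  [ -0.27    0.96]
Leontief inverse L = M⁻¹:
  [  1.3147    0.1917]
  [  0.3698    1.0956]
Total output x = L · d:
  x_0 = 1.3147·61 + 0.1917·78 = 95.1520
  x_1 = 0.3698·61 + 1.0956·78 = 108.0115
Δx_1 = L[1,0] · Δd_0 = 0.3698 · 10 = 3.6976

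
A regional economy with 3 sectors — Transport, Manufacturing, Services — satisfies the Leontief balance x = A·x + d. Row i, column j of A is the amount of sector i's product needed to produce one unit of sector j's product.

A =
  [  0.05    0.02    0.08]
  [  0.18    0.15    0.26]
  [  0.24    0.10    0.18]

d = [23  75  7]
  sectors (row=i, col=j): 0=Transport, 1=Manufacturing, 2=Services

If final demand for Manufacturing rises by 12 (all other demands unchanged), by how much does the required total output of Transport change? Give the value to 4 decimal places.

0.4757

Form M = I − A:
  [  0.95   -0.02   -0.08]
  [ -0.18    0.85   -0.26]
  [ -0.24   -0.10    0.82]
Leontief inverse L = M⁻¹:
  [  1.0902    0.0396    0.1189]
  [  0.3412    1.2345    0.4247]
  [  0.3607    0.1621    1.3061]
Total output x = L · d:
  x_0 = 1.0902·23 + 0.0396·75 + 0.1189·7 = 28.8801
  x_1 = 0.3412·23 + 1.2345·75 + 0.4247·7 = 103.4051
  x_2 = 0.3607·23 + 0.1621·75 + 1.3061·7 = 29.5997
Δx_0 = L[0,1] · Δd_1 = 0.0396 · 12 = 0.4757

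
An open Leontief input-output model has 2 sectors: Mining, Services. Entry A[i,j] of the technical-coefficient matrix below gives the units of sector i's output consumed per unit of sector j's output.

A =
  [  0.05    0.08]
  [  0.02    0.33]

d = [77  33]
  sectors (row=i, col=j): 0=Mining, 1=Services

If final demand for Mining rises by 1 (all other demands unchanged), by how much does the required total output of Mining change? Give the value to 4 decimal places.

1.0553

Form M = I − A:
  [  0.95   -0.08]
  [ -0.02    0.67]
Leontief inverse L = M⁻¹:
  [  1.0553    0.1260]
  [  0.0315    1.4963]
Total output x = L · d:
  x_0 = 1.0553·77 + 0.1260·33 = 85.4150
  x_1 = 0.0315·77 + 1.4963·33 = 51.8034
Δx_0 = L[0,0] · Δd_0 = 1.0553 · 1 = 1.0553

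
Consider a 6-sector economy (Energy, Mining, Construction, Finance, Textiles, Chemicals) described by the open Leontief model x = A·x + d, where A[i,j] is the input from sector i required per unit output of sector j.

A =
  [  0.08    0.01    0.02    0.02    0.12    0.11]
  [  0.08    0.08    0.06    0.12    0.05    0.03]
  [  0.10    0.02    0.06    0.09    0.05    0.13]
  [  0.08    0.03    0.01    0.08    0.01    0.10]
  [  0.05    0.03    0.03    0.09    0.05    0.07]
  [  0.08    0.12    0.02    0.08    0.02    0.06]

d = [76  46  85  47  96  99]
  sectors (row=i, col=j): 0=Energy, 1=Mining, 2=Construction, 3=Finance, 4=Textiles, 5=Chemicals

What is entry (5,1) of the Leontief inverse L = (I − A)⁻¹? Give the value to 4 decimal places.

Form M = I − A:
  [  0.92   -0.01   -0.02   -0.02   -0.12   -0.11]
  [ -0.08    0.92   -0.06   -0.12   -0.05   -0.03]
  [ -0.10   -0.02    0.94   -0.09   -0.05   -0.13]
  [ -0.08   -0.03   -0.01    0.92   -0.01   -0.10]
  [ -0.05   -0.03   -0.03   -0.09    0.95   -0.07]
  [ -0.08   -0.12   -0.02   -0.08   -0.02    0.94]
Leontief inverse L = M⁻¹:
  [  1.1212    0.0400    0.0351    0.0611    0.1495    0.1550]
  [  0.1321    1.1097    0.0799    0.1710    0.0829    0.0863]
  [  0.1558    0.0574    1.0791    0.1413    0.0850    0.1907]
  [  0.1183    0.0575    0.0221    1.1147    0.0338    0.1398]
  [  0.0887    0.0556    0.0434    0.1281    1.0727    0.1117]
  [  0.1275    0.1524    0.0390    0.1276    0.0508    1.1064]
Total output x = L · d:
  x_0 = 1.1212·76 + 0.0400·46 + 0.0351·85 + 0.0611·47 + 0.1495·96 + 0.1550·99 = 122.6021
  x_1 = 0.1321·76 + 1.1097·46 + 0.0799·85 + 0.1710·47 + 0.0829·96 + 0.0863·99 = 92.4185
  x_2 = 0.1558·76 + 0.0574·46 + 1.0791·85 + 0.1413·47 + 0.0850·96 + 0.1907·99 = 139.8778
  x_3 = 0.1183·76 + 0.0575·46 + 0.0221·85 + 1.1147·47 + 0.0338·96 + 0.1398·99 = 82.9915
  x_4 = 0.0887·76 + 0.0556·46 + 0.0434·85 + 0.1281·47 + 1.0727·96 + 0.1117·99 = 133.0502
  x_5 = 0.1275·76 + 0.1524·46 + 0.0390·85 + 0.1276·47 + 0.0508·96 + 1.1064·99 = 140.4216

L[5,1] = 0.1524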